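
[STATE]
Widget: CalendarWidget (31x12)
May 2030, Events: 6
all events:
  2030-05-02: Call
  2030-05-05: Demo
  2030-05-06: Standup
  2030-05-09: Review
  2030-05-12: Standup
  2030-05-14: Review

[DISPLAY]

            May 2030           
Mo Tu We Th Fr Sa Su           
       1  2*  3  4  5*         
 6*  7  8  9* 10 11 12*        
13 14* 15 16 17 18 19          
20 21 22 23 24 25 26           
27 28 29 30 31                 
                               
                               
                               
                               
                               


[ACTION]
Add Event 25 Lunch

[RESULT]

            May 2030           
Mo Tu We Th Fr Sa Su           
       1  2*  3  4  5*         
 6*  7  8  9* 10 11 12*        
13 14* 15 16 17 18 19          
20 21 22 23 24 25* 26          
27 28 29 30 31                 
                               
                               
                               
                               
                               


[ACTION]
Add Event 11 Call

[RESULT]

            May 2030           
Mo Tu We Th Fr Sa Su           
       1  2*  3  4  5*         
 6*  7  8  9* 10 11* 12*       
13 14* 15 16 17 18 19          
20 21 22 23 24 25* 26          
27 28 29 30 31                 
                               
                               
                               
                               
                               


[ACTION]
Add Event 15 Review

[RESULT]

            May 2030           
Mo Tu We Th Fr Sa Su           
       1  2*  3  4  5*         
 6*  7  8  9* 10 11* 12*       
13 14* 15* 16 17 18 19         
20 21 22 23 24 25* 26          
27 28 29 30 31                 
                               
                               
                               
                               
                               


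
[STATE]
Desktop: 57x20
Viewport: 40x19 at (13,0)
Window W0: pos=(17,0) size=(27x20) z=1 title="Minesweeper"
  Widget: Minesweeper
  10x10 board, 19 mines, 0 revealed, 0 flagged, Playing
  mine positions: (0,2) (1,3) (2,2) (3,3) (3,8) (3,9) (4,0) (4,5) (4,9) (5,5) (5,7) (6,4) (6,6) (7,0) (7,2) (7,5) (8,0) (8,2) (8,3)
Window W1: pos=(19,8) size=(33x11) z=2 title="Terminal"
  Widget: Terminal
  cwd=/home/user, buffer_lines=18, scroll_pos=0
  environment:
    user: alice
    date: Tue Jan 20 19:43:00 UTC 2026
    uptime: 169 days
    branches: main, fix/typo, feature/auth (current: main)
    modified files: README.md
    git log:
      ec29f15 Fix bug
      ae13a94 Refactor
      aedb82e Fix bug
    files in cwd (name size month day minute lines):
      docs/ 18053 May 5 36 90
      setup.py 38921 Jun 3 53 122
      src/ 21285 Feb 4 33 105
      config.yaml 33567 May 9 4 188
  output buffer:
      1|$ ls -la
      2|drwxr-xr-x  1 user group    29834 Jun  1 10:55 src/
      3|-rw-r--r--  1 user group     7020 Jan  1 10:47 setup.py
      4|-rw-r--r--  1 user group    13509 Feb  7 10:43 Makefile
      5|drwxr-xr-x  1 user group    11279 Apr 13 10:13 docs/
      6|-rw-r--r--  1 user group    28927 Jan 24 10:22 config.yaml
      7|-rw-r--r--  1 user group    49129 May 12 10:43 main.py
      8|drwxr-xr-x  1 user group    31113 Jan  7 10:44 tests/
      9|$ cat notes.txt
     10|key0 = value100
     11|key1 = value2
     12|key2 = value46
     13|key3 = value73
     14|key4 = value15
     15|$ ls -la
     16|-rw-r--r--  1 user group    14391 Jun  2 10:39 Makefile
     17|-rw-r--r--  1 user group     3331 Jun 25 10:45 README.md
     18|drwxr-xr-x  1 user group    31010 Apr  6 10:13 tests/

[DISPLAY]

    ┏━━━━━━━━━━━━━━━━━━━━━━━━━┓         
    ┃ Minesweeper             ┃         
    ┠─────────────────────────┨         
    ┃■■■■■■■■■■               ┃         
    ┃■■■■■■■■■■               ┃         
    ┃■■■■■■■■■■               ┃         
    ┃■■■■■■■■■■               ┃         
    ┃■■■■■■■■■■               ┃         
    ┃■┏━━━━━━━━━━━━━━━━━━━━━━━━━━━━━━━┓ 
    ┃■┃ Terminal                      ┃ 
    ┃■┠───────────────────────────────┨ 
    ┃■┃$ ls -la                       ┃ 
    ┃■┃drwxr-xr-x  1 user group    298┃ 
    ┃ ┃-rw-r--r--  1 user group     70┃ 
    ┃ ┃-rw-r--r--  1 user group    135┃ 
    ┃ ┃drwxr-xr-x  1 user group    112┃ 
    ┃ ┃-rw-r--r--  1 user group    289┃ 
    ┃ ┃-rw-r--r--  1 user group    491┃ 
    ┃ ┗━━━━━━━━━━━━━━━━━━━━━━━━━━━━━━━┛ 


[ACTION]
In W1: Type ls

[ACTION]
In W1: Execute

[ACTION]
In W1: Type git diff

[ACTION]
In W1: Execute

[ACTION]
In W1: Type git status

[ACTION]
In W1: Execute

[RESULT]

    ┏━━━━━━━━━━━━━━━━━━━━━━━━━┓         
    ┃ Minesweeper             ┃         
    ┠─────────────────────────┨         
    ┃■■■■■■■■■■               ┃         
    ┃■■■■■■■■■■               ┃         
    ┃■■■■■■■■■■               ┃         
    ┃■■■■■■■■■■               ┃         
    ┃■■■■■■■■■■               ┃         
    ┃■┏━━━━━━━━━━━━━━━━━━━━━━━━━━━━━━━┓ 
    ┃■┃ Terminal                      ┃ 
    ┃■┠───────────────────────────────┨ 
    ┃■┃ import sys                    ┃ 
    ┃■┃$ git status                   ┃ 
    ┃ ┃On branch main                 ┃ 
    ┃ ┃Changes not staged for commit: ┃ 
    ┃ ┃                               ┃ 
    ┃ ┃        modified:   README.md  ┃ 
    ┃ ┃$ █                            ┃ 
    ┃ ┗━━━━━━━━━━━━━━━━━━━━━━━━━━━━━━━┛ 


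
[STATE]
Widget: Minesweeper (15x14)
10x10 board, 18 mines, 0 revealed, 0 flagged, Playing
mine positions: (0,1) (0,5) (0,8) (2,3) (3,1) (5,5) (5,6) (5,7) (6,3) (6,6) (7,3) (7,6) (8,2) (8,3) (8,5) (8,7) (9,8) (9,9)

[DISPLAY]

■■■■■■■■■■     
■■■■■■■■■■     
■■■■■■■■■■     
■■■■■■■■■■     
■■■■■■■■■■     
■■■■■■■■■■     
■■■■■■■■■■     
■■■■■■■■■■     
■■■■■■■■■■     
■■■■■■■■■■     
               
               
               
               


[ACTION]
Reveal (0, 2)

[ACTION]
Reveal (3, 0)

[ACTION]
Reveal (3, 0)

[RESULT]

■■1■■■■■■■     
■■■■■■■■■■     
■■■■■■■■■■     
1■■■■■■■■■     
■■■■■■■■■■     
■■■■■■■■■■     
■■■■■■■■■■     
■■■■■■■■■■     
■■■■■■■■■■     
■■■■■■■■■■     
               
               
               
               


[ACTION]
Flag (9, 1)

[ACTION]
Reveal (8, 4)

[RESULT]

■■1■■■■■■■     
■■■■■■■■■■     
■■■■■■■■■■     
1■■■■■■■■■     
■■■■■■■■■■     
■■■■■■■■■■     
■■■■■■■■■■     
■■■■■■■■■■     
■■■■3■■■■■     
■⚑■■■■■■■■     
               
               
               
               


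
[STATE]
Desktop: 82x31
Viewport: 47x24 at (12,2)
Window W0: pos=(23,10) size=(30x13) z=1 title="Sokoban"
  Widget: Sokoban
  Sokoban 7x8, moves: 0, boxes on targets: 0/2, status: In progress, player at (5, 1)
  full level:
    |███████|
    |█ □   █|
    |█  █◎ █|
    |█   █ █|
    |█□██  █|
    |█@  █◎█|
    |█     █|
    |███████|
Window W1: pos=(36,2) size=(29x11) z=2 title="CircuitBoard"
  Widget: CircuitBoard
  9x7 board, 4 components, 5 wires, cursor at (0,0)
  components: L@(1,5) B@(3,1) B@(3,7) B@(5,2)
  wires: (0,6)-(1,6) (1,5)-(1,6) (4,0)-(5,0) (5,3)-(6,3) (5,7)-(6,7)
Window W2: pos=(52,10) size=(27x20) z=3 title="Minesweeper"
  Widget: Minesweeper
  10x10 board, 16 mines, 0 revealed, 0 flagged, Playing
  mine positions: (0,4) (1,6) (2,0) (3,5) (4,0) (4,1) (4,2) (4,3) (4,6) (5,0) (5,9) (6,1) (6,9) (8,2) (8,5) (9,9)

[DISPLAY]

                        ┏━━━━━━━━━━━━━━━━━━━━━━
                        ┃ CircuitBoard         
                        ┠──────────────────────
                        ┃   0 1 2 3 4 5 6 7 8  
                        ┃0  [.]                
                        ┃                      
                        ┃1                     
                        ┃                      
           ┏━━━━━━━━━━━━┃2              ┏━━━━━━
           ┃ Sokoban    ┃               ┃ Mines
           ┠────────────┗━━━━━━━━━━━━━━━┠──────
           ┃███████                     ┃■■■■■■
           ┃█ □   █                     ┃■■■■■■
           ┃█  █◎ █                     ┃■■■■■■
           ┃█   █ █                     ┃■■■■■■
           ┃█□██  █                     ┃■■■■■■
           ┃█@  █◎█                     ┃■■■■■■
           ┃█     █                     ┃■■■■■■
           ┃███████                     ┃■■■■■■
           ┃Moves: 0  0/2               ┃■■■■■■
           ┗━━━━━━━━━━━━━━━━━━━━━━━━━━━━┃■■■■■■
                                        ┃      
                                        ┃      
                                        ┃      


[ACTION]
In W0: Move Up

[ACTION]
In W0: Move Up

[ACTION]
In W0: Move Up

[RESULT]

                        ┏━━━━━━━━━━━━━━━━━━━━━━
                        ┃ CircuitBoard         
                        ┠──────────────────────
                        ┃   0 1 2 3 4 5 6 7 8  
                        ┃0  [.]                
                        ┃                      
                        ┃1                     
                        ┃                      
           ┏━━━━━━━━━━━━┃2              ┏━━━━━━
           ┃ Sokoban    ┃               ┃ Mines
           ┠────────────┗━━━━━━━━━━━━━━━┠──────
           ┃███████                     ┃■■■■■■
           ┃█□□   █                     ┃■■■■■■
           ┃█@ █◎ █                     ┃■■■■■■
           ┃█   █ █                     ┃■■■■■■
           ┃█ ██  █                     ┃■■■■■■
           ┃█   █◎█                     ┃■■■■■■
           ┃█     █                     ┃■■■■■■
           ┃███████                     ┃■■■■■■
           ┃Moves: 3  0/2               ┃■■■■■■
           ┗━━━━━━━━━━━━━━━━━━━━━━━━━━━━┃■■■■■■
                                        ┃      
                                        ┃      
                                        ┃      


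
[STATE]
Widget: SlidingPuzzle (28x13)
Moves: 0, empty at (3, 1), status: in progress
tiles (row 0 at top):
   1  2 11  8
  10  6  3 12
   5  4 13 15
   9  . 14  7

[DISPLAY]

┌────┬────┬────┬────┐       
│  1 │  2 │ 11 │  8 │       
├────┼────┼────┼────┤       
│ 10 │  6 │  3 │ 12 │       
├────┼────┼────┼────┤       
│  5 │  4 │ 13 │ 15 │       
├────┼────┼────┼────┤       
│  9 │    │ 14 │  7 │       
└────┴────┴────┴────┘       
Moves: 0                    
                            
                            
                            


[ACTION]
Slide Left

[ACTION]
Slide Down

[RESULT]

┌────┬────┬────┬────┐       
│  1 │  2 │ 11 │  8 │       
├────┼────┼────┼────┤       
│ 10 │  6 │  3 │ 12 │       
├────┼────┼────┼────┤       
│  5 │  4 │    │ 15 │       
├────┼────┼────┼────┤       
│  9 │ 14 │ 13 │  7 │       
└────┴────┴────┴────┘       
Moves: 2                    
                            
                            
                            


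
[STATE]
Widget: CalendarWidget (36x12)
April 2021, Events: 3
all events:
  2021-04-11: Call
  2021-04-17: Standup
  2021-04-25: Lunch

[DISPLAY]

             April 2021             
Mo Tu We Th Fr Sa Su                
          1  2  3  4                
 5  6  7  8  9 10 11*               
12 13 14 15 16 17* 18               
19 20 21 22 23 24 25*               
26 27 28 29 30                      
                                    
                                    
                                    
                                    
                                    


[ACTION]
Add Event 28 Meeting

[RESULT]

             April 2021             
Mo Tu We Th Fr Sa Su                
          1  2  3  4                
 5  6  7  8  9 10 11*               
12 13 14 15 16 17* 18               
19 20 21 22 23 24 25*               
26 27 28* 29 30                     
                                    
                                    
                                    
                                    
                                    


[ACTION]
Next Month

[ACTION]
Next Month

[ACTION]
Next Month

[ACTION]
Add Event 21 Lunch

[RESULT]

             July 2021              
Mo Tu We Th Fr Sa Su                
          1  2  3  4                
 5  6  7  8  9 10 11                
12 13 14 15 16 17 18                
19 20 21* 22 23 24 25               
26 27 28 29 30 31                   
                                    
                                    
                                    
                                    
                                    


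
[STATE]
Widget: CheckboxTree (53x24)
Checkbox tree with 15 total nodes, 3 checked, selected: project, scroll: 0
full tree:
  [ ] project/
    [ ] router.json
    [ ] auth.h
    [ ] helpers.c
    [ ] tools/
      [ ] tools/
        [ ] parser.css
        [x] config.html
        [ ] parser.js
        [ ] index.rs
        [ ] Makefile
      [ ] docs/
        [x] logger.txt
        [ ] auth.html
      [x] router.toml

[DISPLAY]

>[-] project/                                        
   [ ] router.json                                   
   [ ] auth.h                                        
   [ ] helpers.c                                     
   [-] tools/                                        
     [-] tools/                                      
       [ ] parser.css                                
       [x] config.html                               
       [ ] parser.js                                 
       [ ] index.rs                                  
       [ ] Makefile                                  
     [-] docs/                                       
       [x] logger.txt                                
       [ ] auth.html                                 
     [x] router.toml                                 
                                                     
                                                     
                                                     
                                                     
                                                     
                                                     
                                                     
                                                     
                                                     


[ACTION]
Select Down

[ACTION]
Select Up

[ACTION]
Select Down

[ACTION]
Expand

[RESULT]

 [-] project/                                        
>  [ ] router.json                                   
   [ ] auth.h                                        
   [ ] helpers.c                                     
   [-] tools/                                        
     [-] tools/                                      
       [ ] parser.css                                
       [x] config.html                               
       [ ] parser.js                                 
       [ ] index.rs                                  
       [ ] Makefile                                  
     [-] docs/                                       
       [x] logger.txt                                
       [ ] auth.html                                 
     [x] router.toml                                 
                                                     
                                                     
                                                     
                                                     
                                                     
                                                     
                                                     
                                                     
                                                     


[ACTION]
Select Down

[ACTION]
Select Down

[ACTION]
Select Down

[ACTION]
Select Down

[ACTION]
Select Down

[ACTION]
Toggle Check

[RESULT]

 [-] project/                                        
   [ ] router.json                                   
   [ ] auth.h                                        
   [ ] helpers.c                                     
   [-] tools/                                        
     [-] tools/                                      
>      [x] parser.css                                
       [x] config.html                               
       [ ] parser.js                                 
       [ ] index.rs                                  
       [ ] Makefile                                  
     [-] docs/                                       
       [x] logger.txt                                
       [ ] auth.html                                 
     [x] router.toml                                 
                                                     
                                                     
                                                     
                                                     
                                                     
                                                     
                                                     
                                                     
                                                     


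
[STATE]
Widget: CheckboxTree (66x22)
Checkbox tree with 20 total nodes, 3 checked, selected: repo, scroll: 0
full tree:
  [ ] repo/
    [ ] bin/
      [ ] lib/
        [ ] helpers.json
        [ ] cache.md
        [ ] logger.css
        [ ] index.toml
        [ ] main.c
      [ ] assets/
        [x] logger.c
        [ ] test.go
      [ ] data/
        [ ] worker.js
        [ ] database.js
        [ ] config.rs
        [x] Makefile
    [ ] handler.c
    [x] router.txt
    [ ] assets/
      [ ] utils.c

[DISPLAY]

>[-] repo/                                                        
   [-] bin/                                                       
     [ ] lib/                                                     
       [ ] helpers.json                                           
       [ ] cache.md                                               
       [ ] logger.css                                             
       [ ] index.toml                                             
       [ ] main.c                                                 
     [-] assets/                                                  
       [x] logger.c                                               
       [ ] test.go                                                
     [-] data/                                                    
       [ ] worker.js                                              
       [ ] database.js                                            
       [ ] config.rs                                              
       [x] Makefile                                               
   [ ] handler.c                                                  
   [x] router.txt                                                 
   [ ] assets/                                                    
     [ ] utils.c                                                  
                                                                  
                                                                  


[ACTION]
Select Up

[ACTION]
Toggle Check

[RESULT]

>[x] repo/                                                        
   [x] bin/                                                       
     [x] lib/                                                     
       [x] helpers.json                                           
       [x] cache.md                                               
       [x] logger.css                                             
       [x] index.toml                                             
       [x] main.c                                                 
     [x] assets/                                                  
       [x] logger.c                                               
       [x] test.go                                                
     [x] data/                                                    
       [x] worker.js                                              
       [x] database.js                                            
       [x] config.rs                                              
       [x] Makefile                                               
   [x] handler.c                                                  
   [x] router.txt                                                 
   [x] assets/                                                    
     [x] utils.c                                                  
                                                                  
                                                                  


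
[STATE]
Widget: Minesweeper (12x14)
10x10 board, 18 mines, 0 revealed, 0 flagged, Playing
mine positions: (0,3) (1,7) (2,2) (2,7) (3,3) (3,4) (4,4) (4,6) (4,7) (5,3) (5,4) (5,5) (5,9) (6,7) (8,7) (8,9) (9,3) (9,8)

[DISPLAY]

■■■■■■■■■■  
■■■■■■■■■■  
■■■■■■■■■■  
■■■■■■■■■■  
■■■■■■■■■■  
■■■■■■■■■■  
■■■■■■■■■■  
■■■■■■■■■■  
■■■■■■■■■■  
■■■■■■■■■■  
            
            
            
            


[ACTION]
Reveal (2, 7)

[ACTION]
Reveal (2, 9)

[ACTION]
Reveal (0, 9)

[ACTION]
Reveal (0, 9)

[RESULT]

■■■✹■■■■■■  
■■■■■■■✹■■  
■■✹■■■■✹■■  
■■■✹✹■■■■■  
■■■■✹■✹✹■■  
■■■✹✹✹■■■✹  
■■■■■■■✹■■  
■■■■■■■■■■  
■■■■■■■✹■✹  
■■■✹■■■■✹■  
            
            
            
            


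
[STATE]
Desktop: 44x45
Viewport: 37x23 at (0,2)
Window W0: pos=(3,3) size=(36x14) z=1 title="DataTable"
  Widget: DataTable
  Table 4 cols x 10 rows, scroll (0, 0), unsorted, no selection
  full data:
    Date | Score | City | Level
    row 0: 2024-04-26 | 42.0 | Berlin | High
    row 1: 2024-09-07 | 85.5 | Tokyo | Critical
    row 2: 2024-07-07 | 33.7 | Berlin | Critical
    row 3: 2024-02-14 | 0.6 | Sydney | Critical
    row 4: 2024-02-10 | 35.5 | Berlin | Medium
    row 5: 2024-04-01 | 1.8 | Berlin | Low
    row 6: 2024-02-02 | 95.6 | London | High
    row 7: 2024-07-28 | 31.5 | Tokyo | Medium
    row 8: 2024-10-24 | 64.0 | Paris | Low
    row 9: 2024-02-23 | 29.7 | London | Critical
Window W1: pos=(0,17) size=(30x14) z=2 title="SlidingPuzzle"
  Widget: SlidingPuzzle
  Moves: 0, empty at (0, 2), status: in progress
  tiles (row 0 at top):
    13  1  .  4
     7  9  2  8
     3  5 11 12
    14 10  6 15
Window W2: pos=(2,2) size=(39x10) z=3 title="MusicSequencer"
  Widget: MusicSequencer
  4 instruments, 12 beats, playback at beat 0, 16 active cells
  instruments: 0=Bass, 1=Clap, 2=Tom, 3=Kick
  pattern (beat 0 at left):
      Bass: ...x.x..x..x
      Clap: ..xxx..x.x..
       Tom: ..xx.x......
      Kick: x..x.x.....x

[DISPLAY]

  ┏━━━━━━━━━━━━━━━━━━━━━━━━━━━━━━━━━━
  ┃ MusicSequencer                   
  ┠──────────────────────────────────
  ┃     ▼12345678901                 
  ┃ Bass···█·█··█··█                 
  ┃ Clap··███··█·█··                 
  ┃  Tom··██·█······                 
  ┃ Kick█··█·█·····█                 
  ┃                                  
  ┗━━━━━━━━━━━━━━━━━━━━━━━━━━━━━━━━━━
   ┃2024-02-10│35.5 │Berlin│Medium   
   ┃2024-04-01│1.8  │Berlin│Low      
   ┃2024-02-02│95.6 │London│High     
   ┃2024-07-28│31.5 │Tokyo │Medium   
   ┗━━━━━━━━━━━━━━━━━━━━━━━━━━━━━━━━━
┏━━━━━━━━━━━━━━━━━━━━━━━━━━━━┓       
┃ SlidingPuzzle              ┃       
┠────────────────────────────┨       
┃┌────┬────┬────┬────┐       ┃       
┃│ 13 │  1 │    │  4 │       ┃       
┃├────┼────┼────┼────┤       ┃       
┃│  7 │  9 │  2 │  8 │       ┃       
┃├────┼────┼────┼────┤       ┃       


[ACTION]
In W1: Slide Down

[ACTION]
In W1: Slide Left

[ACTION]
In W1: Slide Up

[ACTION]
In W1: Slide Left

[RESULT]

  ┏━━━━━━━━━━━━━━━━━━━━━━━━━━━━━━━━━━
  ┃ MusicSequencer                   
  ┠──────────────────────────────────
  ┃     ▼12345678901                 
  ┃ Bass···█·█··█··█                 
  ┃ Clap··███··█·█··                 
  ┃  Tom··██·█······                 
  ┃ Kick█··█·█·····█                 
  ┃                                  
  ┗━━━━━━━━━━━━━━━━━━━━━━━━━━━━━━━━━━
   ┃2024-02-10│35.5 │Berlin│Medium   
   ┃2024-04-01│1.8  │Berlin│Low      
   ┃2024-02-02│95.6 │London│High     
   ┃2024-07-28│31.5 │Tokyo │Medium   
   ┗━━━━━━━━━━━━━━━━━━━━━━━━━━━━━━━━━
┏━━━━━━━━━━━━━━━━━━━━━━━━━━━━┓       
┃ SlidingPuzzle              ┃       
┠────────────────────────────┨       
┃┌────┬────┬────┬────┐       ┃       
┃│ 13 │  1 │  4 │  8 │       ┃       
┃├────┼────┼────┼────┤       ┃       
┃│  7 │  9 │  2 │    │       ┃       
┃├────┼────┼────┼────┤       ┃       


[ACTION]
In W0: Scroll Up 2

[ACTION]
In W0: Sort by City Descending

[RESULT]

  ┏━━━━━━━━━━━━━━━━━━━━━━━━━━━━━━━━━━
  ┃ MusicSequencer                   
  ┠──────────────────────────────────
  ┃     ▼12345678901                 
  ┃ Bass···█·█··█··█                 
  ┃ Clap··███··█·█··                 
  ┃  Tom··██·█······                 
  ┃ Kick█··█·█·····█                 
  ┃                                  
  ┗━━━━━━━━━━━━━━━━━━━━━━━━━━━━━━━━━━
   ┃2024-02-02│95.6 │London│High     
   ┃2024-02-23│29.7 │London│Critical 
   ┃2024-04-26│42.0 │Berlin│High     
   ┃2024-07-07│33.7 │Berlin│Critical 
   ┗━━━━━━━━━━━━━━━━━━━━━━━━━━━━━━━━━
┏━━━━━━━━━━━━━━━━━━━━━━━━━━━━┓       
┃ SlidingPuzzle              ┃       
┠────────────────────────────┨       
┃┌────┬────┬────┬────┐       ┃       
┃│ 13 │  1 │  4 │  8 │       ┃       
┃├────┼────┼────┼────┤       ┃       
┃│  7 │  9 │  2 │    │       ┃       
┃├────┼────┼────┼────┤       ┃       


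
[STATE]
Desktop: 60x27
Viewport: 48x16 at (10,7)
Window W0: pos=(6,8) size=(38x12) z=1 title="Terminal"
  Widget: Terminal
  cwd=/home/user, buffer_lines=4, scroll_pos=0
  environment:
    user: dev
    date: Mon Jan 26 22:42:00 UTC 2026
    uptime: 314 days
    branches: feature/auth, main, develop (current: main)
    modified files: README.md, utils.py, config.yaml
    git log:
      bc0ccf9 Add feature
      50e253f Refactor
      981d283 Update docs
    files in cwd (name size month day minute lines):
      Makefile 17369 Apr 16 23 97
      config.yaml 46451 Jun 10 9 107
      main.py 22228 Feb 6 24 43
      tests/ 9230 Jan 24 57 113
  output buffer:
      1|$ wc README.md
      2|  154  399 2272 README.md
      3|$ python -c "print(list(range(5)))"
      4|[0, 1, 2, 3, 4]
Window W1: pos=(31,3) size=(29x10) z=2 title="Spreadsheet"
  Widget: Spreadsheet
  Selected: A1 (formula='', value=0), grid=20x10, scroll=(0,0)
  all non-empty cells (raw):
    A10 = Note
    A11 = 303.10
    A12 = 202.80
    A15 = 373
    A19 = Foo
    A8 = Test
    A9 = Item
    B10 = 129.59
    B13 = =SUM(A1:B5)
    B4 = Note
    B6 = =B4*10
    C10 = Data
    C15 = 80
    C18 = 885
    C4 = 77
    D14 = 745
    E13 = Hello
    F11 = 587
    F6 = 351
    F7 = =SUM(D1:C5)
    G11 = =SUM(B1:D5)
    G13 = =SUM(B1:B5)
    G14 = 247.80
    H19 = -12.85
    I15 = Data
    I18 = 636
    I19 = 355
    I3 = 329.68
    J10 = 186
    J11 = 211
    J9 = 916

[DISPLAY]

                     ┃       A       B       C  
━━━━━━━━━━━━━━━━━━━━━┃--------------------------
rminal               ┃  1      [0]       0      
─────────────────────┃  2        0       0      
c README.md          ┃  3        0       0      
54  399 2272 README.m┗━━━━━━━━━━━━━━━━━━━━━━━━━━
ython -c "print(list(range(5)))" ┃              
 1, 2, 3, 4]                     ┃              
                                 ┃              
                                 ┃              
                                 ┃              
                                 ┃              
━━━━━━━━━━━━━━━━━━━━━━━━━━━━━━━━━┛              
                                                
                                                
                                                


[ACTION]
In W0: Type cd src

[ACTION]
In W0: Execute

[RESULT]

                     ┃       A       B       C  
━━━━━━━━━━━━━━━━━━━━━┃--------------------------
rminal               ┃  1      [0]       0      
─────────────────────┃  2        0       0      
c README.md          ┃  3        0       0      
54  399 2272 README.m┗━━━━━━━━━━━━━━━━━━━━━━━━━━
ython -c "print(list(range(5)))" ┃              
 1, 2, 3, 4]                     ┃              
d src                            ┃              
                                 ┃              
                                 ┃              
                                 ┃              
━━━━━━━━━━━━━━━━━━━━━━━━━━━━━━━━━┛              
                                                
                                                
                                                


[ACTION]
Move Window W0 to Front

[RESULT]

                     ┃       A       B       C  
━━━━━━━━━━━━━━━━━━━━━━━━━━━━━━━━━┓--------------
rminal                           ┃       0      
─────────────────────────────────┨       0      
c README.md                      ┃       0      
54  399 2272 README.md           ┃━━━━━━━━━━━━━━
ython -c "print(list(range(5)))" ┃              
 1, 2, 3, 4]                     ┃              
d src                            ┃              
                                 ┃              
                                 ┃              
                                 ┃              
━━━━━━━━━━━━━━━━━━━━━━━━━━━━━━━━━┛              
                                                
                                                
                                                


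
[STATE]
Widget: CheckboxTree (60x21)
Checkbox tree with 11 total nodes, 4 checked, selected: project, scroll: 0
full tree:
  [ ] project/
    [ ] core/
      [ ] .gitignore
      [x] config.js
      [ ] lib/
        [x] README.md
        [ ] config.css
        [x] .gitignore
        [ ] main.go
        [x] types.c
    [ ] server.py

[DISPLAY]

>[-] project/                                               
   [-] core/                                                
     [ ] .gitignore                                         
     [x] config.js                                          
     [-] lib/                                               
       [x] README.md                                        
       [ ] config.css                                       
       [x] .gitignore                                       
       [ ] main.go                                          
       [x] types.c                                          
   [ ] server.py                                            
                                                            
                                                            
                                                            
                                                            
                                                            
                                                            
                                                            
                                                            
                                                            
                                                            


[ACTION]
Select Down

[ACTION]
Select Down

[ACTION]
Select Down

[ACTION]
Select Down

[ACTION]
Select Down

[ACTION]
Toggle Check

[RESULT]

 [-] project/                                               
   [-] core/                                                
     [ ] .gitignore                                         
     [x] config.js                                          
     [-] lib/                                               
>      [ ] README.md                                        
       [ ] config.css                                       
       [x] .gitignore                                       
       [ ] main.go                                          
       [x] types.c                                          
   [ ] server.py                                            
                                                            
                                                            
                                                            
                                                            
                                                            
                                                            
                                                            
                                                            
                                                            
                                                            


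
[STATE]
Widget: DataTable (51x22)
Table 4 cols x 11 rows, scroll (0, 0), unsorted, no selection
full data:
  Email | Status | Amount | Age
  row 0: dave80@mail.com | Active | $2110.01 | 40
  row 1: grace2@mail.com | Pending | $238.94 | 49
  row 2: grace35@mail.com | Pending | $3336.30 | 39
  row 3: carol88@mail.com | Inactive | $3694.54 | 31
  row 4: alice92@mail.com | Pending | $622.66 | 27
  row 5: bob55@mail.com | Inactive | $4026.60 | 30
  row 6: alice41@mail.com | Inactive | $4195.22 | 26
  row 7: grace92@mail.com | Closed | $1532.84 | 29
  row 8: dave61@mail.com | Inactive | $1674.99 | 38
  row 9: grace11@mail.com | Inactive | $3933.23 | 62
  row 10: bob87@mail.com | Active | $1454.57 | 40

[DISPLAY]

Email           │Status  │Amount  │Age             
────────────────┼────────┼────────┼───             
dave80@mail.com │Active  │$2110.01│40              
grace2@mail.com │Pending │$238.94 │49              
grace35@mail.com│Pending │$3336.30│39              
carol88@mail.com│Inactive│$3694.54│31              
alice92@mail.com│Pending │$622.66 │27              
bob55@mail.com  │Inactive│$4026.60│30              
alice41@mail.com│Inactive│$4195.22│26              
grace92@mail.com│Closed  │$1532.84│29              
dave61@mail.com │Inactive│$1674.99│38              
grace11@mail.com│Inactive│$3933.23│62              
bob87@mail.com  │Active  │$1454.57│40              
                                                   
                                                   
                                                   
                                                   
                                                   
                                                   
                                                   
                                                   
                                                   


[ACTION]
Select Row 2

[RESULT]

Email           │Status  │Amount  │Age             
────────────────┼────────┼────────┼───             
dave80@mail.com │Active  │$2110.01│40              
grace2@mail.com │Pending │$238.94 │49              
>race35@mail.com│Pending │$3336.30│39              
carol88@mail.com│Inactive│$3694.54│31              
alice92@mail.com│Pending │$622.66 │27              
bob55@mail.com  │Inactive│$4026.60│30              
alice41@mail.com│Inactive│$4195.22│26              
grace92@mail.com│Closed  │$1532.84│29              
dave61@mail.com │Inactive│$1674.99│38              
grace11@mail.com│Inactive│$3933.23│62              
bob87@mail.com  │Active  │$1454.57│40              
                                                   
                                                   
                                                   
                                                   
                                                   
                                                   
                                                   
                                                   
                                                   


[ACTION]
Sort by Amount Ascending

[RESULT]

Email           │Status  │Amount ▲│Age             
────────────────┼────────┼────────┼───             
grace2@mail.com │Pending │$238.94 │49              
alice92@mail.com│Pending │$622.66 │27              
>ob87@mail.com  │Active  │$1454.57│40              
grace92@mail.com│Closed  │$1532.84│29              
dave61@mail.com │Inactive│$1674.99│38              
dave80@mail.com │Active  │$2110.01│40              
grace35@mail.com│Pending │$3336.30│39              
carol88@mail.com│Inactive│$3694.54│31              
grace11@mail.com│Inactive│$3933.23│62              
bob55@mail.com  │Inactive│$4026.60│30              
alice41@mail.com│Inactive│$4195.22│26              
                                                   
                                                   
                                                   
                                                   
                                                   
                                                   
                                                   
                                                   
                                                   


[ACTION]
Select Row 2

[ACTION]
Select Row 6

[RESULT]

Email           │Status  │Amount ▲│Age             
────────────────┼────────┼────────┼───             
grace2@mail.com │Pending │$238.94 │49              
alice92@mail.com│Pending │$622.66 │27              
bob87@mail.com  │Active  │$1454.57│40              
grace92@mail.com│Closed  │$1532.84│29              
dave61@mail.com │Inactive│$1674.99│38              
dave80@mail.com │Active  │$2110.01│40              
>race35@mail.com│Pending │$3336.30│39              
carol88@mail.com│Inactive│$3694.54│31              
grace11@mail.com│Inactive│$3933.23│62              
bob55@mail.com  │Inactive│$4026.60│30              
alice41@mail.com│Inactive│$4195.22│26              
                                                   
                                                   
                                                   
                                                   
                                                   
                                                   
                                                   
                                                   
                                                   
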